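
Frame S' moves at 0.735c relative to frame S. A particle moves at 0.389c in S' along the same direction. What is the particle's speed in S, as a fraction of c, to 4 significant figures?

Relativistic velocity addition: u = (u' + v)/(1 + u'v/c²)
= (0.389 + 0.735)/(1 + 0.389×0.735) = 1.124/1.28592 = 0.8741

u ≈ 0.8741c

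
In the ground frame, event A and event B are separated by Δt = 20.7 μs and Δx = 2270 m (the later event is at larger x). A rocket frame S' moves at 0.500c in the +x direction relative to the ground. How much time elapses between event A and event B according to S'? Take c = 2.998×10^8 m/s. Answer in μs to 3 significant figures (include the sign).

γ = 1/√(1 − 0.500²) = 1.1547
Δt' = γ(Δt − vΔx/c²) = 1.1547 × (20.7 μs − 0.500×2270 m / (2.998×10^8 m/s))
= 1.1547 × (16.914 μs) = 19.5 μs

Δt' ≈ 19.5 μs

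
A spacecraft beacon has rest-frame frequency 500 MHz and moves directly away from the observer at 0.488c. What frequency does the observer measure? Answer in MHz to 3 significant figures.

Relativistic Doppler: f_obs = f_src √((1−β)/(1+β))
= 500 × √(0.51200/1.4880) = 500 × 0.58659 = 293 MHz

f_obs ≈ 293 MHz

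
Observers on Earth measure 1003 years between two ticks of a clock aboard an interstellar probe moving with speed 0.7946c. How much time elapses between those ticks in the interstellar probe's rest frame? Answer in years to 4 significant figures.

τ₀ ≈ 609.0 years

γ = 1/√(1 − 0.7946²) = 1.64708
Proper time: τ₀ = Δt/γ = 1003/1.64708 = 609.0 years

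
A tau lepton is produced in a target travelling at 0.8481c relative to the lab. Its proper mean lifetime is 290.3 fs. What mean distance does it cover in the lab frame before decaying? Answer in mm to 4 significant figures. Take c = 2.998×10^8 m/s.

γ = 1/√(1 − 0.8481²) = 1.88738
Dilated lifetime: Δt = γτ₀ = 1.88738 × 290.3 fs = 547.905 fs
d = vΔt = 0.8481c × 547.905 fs = 2.54260×10^8 m/s × 5.47905×10^-13 s = 0.1393 mm

d ≈ 0.1393 mm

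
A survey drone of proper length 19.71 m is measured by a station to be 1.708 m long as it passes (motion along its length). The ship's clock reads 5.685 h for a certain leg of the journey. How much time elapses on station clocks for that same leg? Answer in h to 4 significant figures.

Δt ≈ 65.60 h

Length contraction ⇒ γ = L₀/L = 19.71/1.708 = 11.5398
Time dilation: Δt = γτ₀ = 11.5398 × 5.685 h = 65.60 h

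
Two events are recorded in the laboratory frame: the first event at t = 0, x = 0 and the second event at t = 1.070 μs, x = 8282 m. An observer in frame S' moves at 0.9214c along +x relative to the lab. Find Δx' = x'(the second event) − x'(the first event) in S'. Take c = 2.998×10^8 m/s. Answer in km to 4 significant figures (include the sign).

γ = 1/√(1 − 0.9214²) = 2.57324
Δx' = γ(Δx − vΔt) = 2.57324 × (8282 m − 0.9214×(2.998×10^8 m/s)×1.070×10^-6 s)
= 2.57324 × (7986.43 m) = 20.55 km

Δx' ≈ 20.55 km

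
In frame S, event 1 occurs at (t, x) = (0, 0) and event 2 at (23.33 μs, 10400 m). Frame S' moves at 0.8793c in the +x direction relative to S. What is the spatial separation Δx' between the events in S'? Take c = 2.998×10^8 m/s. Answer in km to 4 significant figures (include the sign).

Δx' ≈ 8.923 km

γ = 1/√(1 − 0.8793²) = 2.09966
Δx' = γ(Δx − vΔt) = 2.09966 × (10400 m − 0.8793×(2.998×10^8 m/s)×23.33×10^-6 s)
= 2.09966 × (4249.88 m) = 8.923 km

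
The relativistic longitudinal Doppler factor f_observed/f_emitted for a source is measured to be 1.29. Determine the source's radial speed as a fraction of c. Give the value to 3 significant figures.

β ≈ 0.249

f_obs/f_src = √((1+β)/(1−β)) = 1.29  ⇒  (1+β)/(1−β) = 1.6641
β = |1 − D²|/(1 + D²) = |1 − 1.6641|/(1 + 1.6641) = 0.249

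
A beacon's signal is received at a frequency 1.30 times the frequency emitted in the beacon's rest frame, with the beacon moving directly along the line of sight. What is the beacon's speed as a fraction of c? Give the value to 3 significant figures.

f_obs/f_src = √((1+β)/(1−β)) = 1.30  ⇒  (1+β)/(1−β) = 1.6900
β = |1 − D²|/(1 + D²) = |1 − 1.6900|/(1 + 1.6900) = 0.257

β ≈ 0.257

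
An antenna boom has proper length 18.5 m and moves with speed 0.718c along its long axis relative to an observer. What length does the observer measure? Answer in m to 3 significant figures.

L ≈ 12.9 m

γ = 1/√(1 − 0.718²) = 1.4367
Length contraction: L = L₀/γ = 18.5/1.4367 = 12.9 m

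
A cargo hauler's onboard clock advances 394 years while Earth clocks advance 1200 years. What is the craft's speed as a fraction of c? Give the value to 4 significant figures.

γ = Δt/τ₀ = 1200/394 = 3.04569
β = √(1 − 1/γ²) = √(1 − 1/3.04569²) = 0.9446

β ≈ 0.9446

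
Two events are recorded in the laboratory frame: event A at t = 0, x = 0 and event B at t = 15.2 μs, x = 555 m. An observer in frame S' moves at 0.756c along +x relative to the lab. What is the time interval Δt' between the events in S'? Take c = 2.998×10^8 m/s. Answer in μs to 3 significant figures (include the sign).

Δt' ≈ 21.1 μs

γ = 1/√(1 − 0.756²) = 1.5277
Δt' = γ(Δt − vΔx/c²) = 1.5277 × (15.2 μs − 0.756×555 m / (2.998×10^8 m/s))
= 1.5277 × (13.800 μs) = 21.1 μs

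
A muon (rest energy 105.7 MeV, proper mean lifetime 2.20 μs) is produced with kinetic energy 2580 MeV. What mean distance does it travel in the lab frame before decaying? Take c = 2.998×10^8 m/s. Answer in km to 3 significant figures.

γ = 1 + K/(m₀c²) = 1 + 2580/105.7 = 25.409
β = √(1 − 1/γ²) = 0.99923
Dilated lifetime: γτ₀ = 25.409 × 2.20 μs = 55.899 μs
d = βc·γτ₀ = 0.99923 × (2.998×10^8 m/s) × 5.5899×10^-5 s = 16.7 km

d ≈ 16.7 km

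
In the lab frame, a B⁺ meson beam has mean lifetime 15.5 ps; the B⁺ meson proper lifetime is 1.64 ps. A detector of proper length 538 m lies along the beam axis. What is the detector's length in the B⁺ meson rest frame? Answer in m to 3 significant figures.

Time dilation ⇒ γ = Δt/τ₀ = 15.5/1.64 = 9.4512
Length contraction: L = L₀/γ = 538/9.4512 = 56.9 m

L ≈ 56.9 m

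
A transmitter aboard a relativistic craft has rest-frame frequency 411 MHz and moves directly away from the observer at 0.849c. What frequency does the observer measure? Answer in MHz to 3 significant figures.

f_obs ≈ 117 MHz

Relativistic Doppler: f_obs = f_src √((1−β)/(1+β))
= 411 × √(0.15100/1.8490) = 411 × 0.28577 = 117 MHz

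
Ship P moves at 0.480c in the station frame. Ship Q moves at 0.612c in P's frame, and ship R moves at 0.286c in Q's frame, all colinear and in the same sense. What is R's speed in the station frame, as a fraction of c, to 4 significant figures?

Compose boost 2: (0.612 + 0.480)/(1 + 0.612×0.480) = 1.092/1.29376 = 0.844051
Compose boost 3: (0.286 + 0.844051)/(1 + 0.286×0.844051) = 1.13005/1.24140 = 0.9103

u ≈ 0.9103c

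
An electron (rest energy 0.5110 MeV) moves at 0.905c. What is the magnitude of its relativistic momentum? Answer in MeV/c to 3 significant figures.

γ = 1/√(1 − 0.905²) = 2.3507
p = γβm₀c = 2.3507 × 0.905 × 0.5110 MeV/c = 1.09 MeV/c

p ≈ 1.09 MeV/c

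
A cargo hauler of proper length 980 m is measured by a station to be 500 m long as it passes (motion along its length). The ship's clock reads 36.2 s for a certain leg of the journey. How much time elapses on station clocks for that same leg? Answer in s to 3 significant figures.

Length contraction ⇒ γ = L₀/L = 980/500 = 1.9600
Time dilation: Δt = γτ₀ = 1.9600 × 36.2 s = 71.0 s

Δt ≈ 71.0 s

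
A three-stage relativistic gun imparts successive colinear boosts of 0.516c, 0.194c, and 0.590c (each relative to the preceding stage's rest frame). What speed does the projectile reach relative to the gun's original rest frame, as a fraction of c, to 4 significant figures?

Compose boost 2: (0.194 + 0.516)/(1 + 0.194×0.516) = 0.7100/1.10010 = 0.645394
Compose boost 3: (0.590 + 0.645394)/(1 + 0.590×0.645394) = 1.23539/1.38078 = 0.8947

u ≈ 0.8947c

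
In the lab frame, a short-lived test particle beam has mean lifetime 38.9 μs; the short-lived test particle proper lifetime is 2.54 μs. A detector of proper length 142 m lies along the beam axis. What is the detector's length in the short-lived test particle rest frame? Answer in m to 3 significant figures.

Time dilation ⇒ γ = Δt/τ₀ = 38.9/2.54 = 15.315
Length contraction: L = L₀/γ = 142/15.315 = 9.27 m

L ≈ 9.27 m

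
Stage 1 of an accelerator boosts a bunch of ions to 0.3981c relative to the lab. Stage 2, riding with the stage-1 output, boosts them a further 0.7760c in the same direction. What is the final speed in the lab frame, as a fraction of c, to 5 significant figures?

Compose boost 2: (0.7760 + 0.3981)/(1 + 0.7760×0.3981) = 1.1741/1.308926 = 0.89700

u ≈ 0.89700c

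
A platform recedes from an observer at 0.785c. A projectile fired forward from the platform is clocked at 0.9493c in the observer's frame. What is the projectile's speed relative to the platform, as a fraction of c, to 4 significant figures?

Inverse velocity addition: u' = (u − v)/(1 − uv/c²)
= (0.9493 − 0.785)/(1 − 0.9493×0.785) = 0.1643/0.254799 = 0.6448

u' ≈ 0.6448c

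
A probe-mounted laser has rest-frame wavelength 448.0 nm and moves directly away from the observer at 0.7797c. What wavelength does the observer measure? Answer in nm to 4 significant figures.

Relativistic Doppler: λ_obs = λ_src √((1+β)/(1−β))
= 448.0 × √(1.77970/0.220300) = 448.0 × 2.84228 = 1273 nm

λ_obs ≈ 1273 nm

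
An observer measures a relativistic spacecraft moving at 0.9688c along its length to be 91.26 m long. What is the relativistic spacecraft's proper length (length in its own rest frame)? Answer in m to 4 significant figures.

L₀ ≈ 368.2 m

γ = 1/√(1 − 0.9688²) = 4.03480
L₀ = γL = 4.03480 × 91.26 = 368.2 m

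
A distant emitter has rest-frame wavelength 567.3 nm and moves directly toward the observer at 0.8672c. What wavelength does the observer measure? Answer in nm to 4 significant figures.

λ_obs ≈ 151.3 nm

Relativistic Doppler: λ_obs = λ_src √((1−β)/(1+β))
= 567.3 × √(0.132800/1.86720) = 567.3 × 0.266688 = 151.3 nm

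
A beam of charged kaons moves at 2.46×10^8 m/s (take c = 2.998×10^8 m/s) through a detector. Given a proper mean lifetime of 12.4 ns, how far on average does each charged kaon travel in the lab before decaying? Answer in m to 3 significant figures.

d ≈ 5.34 m

β = v/c = 2.46×10^8 / 2.998×10^8 = 0.82055
γ = 1/√(1 − 0.82055²) = 1.7495
Dilated lifetime: Δt = γτ₀ = 1.7495 × 12.4 ns = 21.694 ns
d = vΔt = 0.82055c × 21.694 ns = 2.4600×10^8 m/s × 2.1694×10^-8 s = 5.34 m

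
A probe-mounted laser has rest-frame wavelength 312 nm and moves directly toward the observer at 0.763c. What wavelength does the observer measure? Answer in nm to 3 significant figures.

λ_obs ≈ 114 nm

Relativistic Doppler: λ_obs = λ_src √((1−β)/(1+β))
= 312 × √(0.23700/1.7630) = 312 × 0.36665 = 114 nm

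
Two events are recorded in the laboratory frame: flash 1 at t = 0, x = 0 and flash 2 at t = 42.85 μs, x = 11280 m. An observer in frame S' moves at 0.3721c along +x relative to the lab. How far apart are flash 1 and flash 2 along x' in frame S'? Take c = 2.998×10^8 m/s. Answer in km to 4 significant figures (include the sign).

γ = 1/√(1 − 0.3721²) = 1.07736
Δx' = γ(Δx − vΔt) = 1.07736 × (11280 m − 0.3721×(2.998×10^8 m/s)×42.85×10^-6 s)
= 1.07736 × (6499.84 m) = 7.003 km

Δx' ≈ 7.003 km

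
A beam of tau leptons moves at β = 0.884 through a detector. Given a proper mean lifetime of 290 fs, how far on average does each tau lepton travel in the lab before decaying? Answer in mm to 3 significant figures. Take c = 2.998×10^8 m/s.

d ≈ 0.164 mm

γ = 1/√(1 − 0.884²) = 2.1391
Dilated lifetime: Δt = γτ₀ = 2.1391 × 290 fs = 620.34 fs
d = vΔt = 0.884c × 620.34 fs = 2.6502×10^8 m/s × 6.2034×10^-13 s = 0.164 mm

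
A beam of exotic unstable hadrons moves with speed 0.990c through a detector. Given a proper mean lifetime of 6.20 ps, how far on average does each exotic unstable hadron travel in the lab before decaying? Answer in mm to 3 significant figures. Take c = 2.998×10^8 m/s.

γ = 1/√(1 − 0.990²) = 7.0888
Dilated lifetime: Δt = γτ₀ = 7.0888 × 6.20 ps = 43.951 ps
d = vΔt = 0.990c × 43.951 ps = 2.9680×10^8 m/s × 4.3951×10^-11 s = 13.0 mm

d ≈ 13.0 mm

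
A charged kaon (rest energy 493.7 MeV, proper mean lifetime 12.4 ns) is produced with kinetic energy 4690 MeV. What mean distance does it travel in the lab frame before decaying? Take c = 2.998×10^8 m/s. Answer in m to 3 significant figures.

γ = 1 + K/(m₀c²) = 1 + 4690/493.7 = 10.500
β = √(1 − 1/γ²) = 0.99545
Dilated lifetime: γτ₀ = 10.500 × 12.4 ns = 130.20 ns
d = βc·γτ₀ = 0.99545 × (2.998×10^8 m/s) × 1.3020×10^-7 s = 38.9 m

d ≈ 38.9 m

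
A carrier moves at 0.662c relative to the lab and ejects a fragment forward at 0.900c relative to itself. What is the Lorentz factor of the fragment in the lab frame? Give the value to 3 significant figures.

u_lab = (0.900 + 0.662)/(1 + 0.900×0.662) = 1.562/1.59580 = 0.978819
γ = 1/√(1 − 0.978819²) = 4.88

γ ≈ 4.88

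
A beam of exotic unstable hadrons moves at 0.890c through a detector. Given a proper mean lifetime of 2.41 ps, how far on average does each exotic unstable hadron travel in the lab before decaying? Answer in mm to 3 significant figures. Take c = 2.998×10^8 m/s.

d ≈ 1.41 mm

γ = 1/√(1 − 0.890²) = 2.1932
Dilated lifetime: Δt = γτ₀ = 2.1932 × 2.41 ps = 5.2855 ps
d = vΔt = 0.890c × 5.2855 ps = 2.6682×10^8 m/s × 5.2855×10^-12 s = 1.41 mm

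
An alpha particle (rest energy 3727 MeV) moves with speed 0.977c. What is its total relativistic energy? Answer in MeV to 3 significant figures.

γ = 1/√(1 − 0.977²) = 4.6896
E = γm₀c² = 4.6896 × 3727 MeV = 17500 MeV

E ≈ 17500 MeV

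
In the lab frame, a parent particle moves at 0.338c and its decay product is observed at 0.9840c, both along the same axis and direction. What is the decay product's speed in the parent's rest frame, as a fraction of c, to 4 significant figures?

u' ≈ 0.9679c

Inverse velocity addition: u' = (u − v)/(1 − uv/c²)
= (0.9840 − 0.338)/(1 − 0.9840×0.338) = 0.6460/0.667408 = 0.9679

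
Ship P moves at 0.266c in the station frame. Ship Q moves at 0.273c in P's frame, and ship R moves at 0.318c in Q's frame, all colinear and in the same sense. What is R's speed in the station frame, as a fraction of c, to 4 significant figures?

u ≈ 0.7075c

Compose boost 2: (0.273 + 0.266)/(1 + 0.273×0.266) = 0.5390/1.07262 = 0.502509
Compose boost 3: (0.318 + 0.502509)/(1 + 0.318×0.502509) = 0.820509/1.15980 = 0.7075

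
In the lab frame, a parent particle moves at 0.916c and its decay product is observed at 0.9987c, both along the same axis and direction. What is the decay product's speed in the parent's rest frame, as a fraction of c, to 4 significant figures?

Inverse velocity addition: u' = (u − v)/(1 − uv/c²)
= (0.9987 − 0.916)/(1 − 0.9987×0.916) = 0.08270/0.0851908 = 0.9708

u' ≈ 0.9708c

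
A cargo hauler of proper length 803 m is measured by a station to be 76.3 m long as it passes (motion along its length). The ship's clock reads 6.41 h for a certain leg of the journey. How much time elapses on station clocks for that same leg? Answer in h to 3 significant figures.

Δt ≈ 67.5 h

Length contraction ⇒ γ = L₀/L = 803/76.3 = 10.524
Time dilation: Δt = γτ₀ = 10.524 × 6.41 h = 67.5 h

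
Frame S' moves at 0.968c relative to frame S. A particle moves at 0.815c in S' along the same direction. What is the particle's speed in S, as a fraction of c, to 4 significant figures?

Relativistic velocity addition: u = (u' + v)/(1 + u'v/c²)
= (0.815 + 0.968)/(1 + 0.815×0.968) = 1.783/1.78892 = 0.9967

u ≈ 0.9967c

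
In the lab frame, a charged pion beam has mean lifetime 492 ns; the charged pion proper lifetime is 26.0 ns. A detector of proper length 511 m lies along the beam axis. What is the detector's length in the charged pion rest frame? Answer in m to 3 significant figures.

L ≈ 27.0 m

Time dilation ⇒ γ = Δt/τ₀ = 492/26.0 = 18.923
Length contraction: L = L₀/γ = 511/18.923 = 27.0 m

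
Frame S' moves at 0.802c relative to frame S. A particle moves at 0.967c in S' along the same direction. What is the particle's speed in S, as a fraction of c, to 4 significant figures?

Relativistic velocity addition: u = (u' + v)/(1 + u'v/c²)
= (0.967 + 0.802)/(1 + 0.967×0.802) = 1.769/1.77553 = 0.9963

u ≈ 0.9963c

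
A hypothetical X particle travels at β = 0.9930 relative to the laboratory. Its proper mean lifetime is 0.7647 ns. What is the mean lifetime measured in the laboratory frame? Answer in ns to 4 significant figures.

γ = 1/√(1 − 0.9930²) = 8.46637
Time dilation: Δt = γτ₀ = 8.46637 × 0.7647 ns = 6.474 ns

Δt ≈ 6.474 ns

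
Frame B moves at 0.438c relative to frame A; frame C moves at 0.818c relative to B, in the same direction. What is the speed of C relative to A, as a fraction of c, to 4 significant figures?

u ≈ 0.9247c

Compose boost 2: (0.818 + 0.438)/(1 + 0.818×0.438) = 1.256/1.35828 = 0.9247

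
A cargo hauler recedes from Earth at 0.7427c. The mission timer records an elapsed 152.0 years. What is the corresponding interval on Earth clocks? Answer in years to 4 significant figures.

Δt ≈ 227.0 years

γ = 1/√(1 − 0.7427²) = 1.49337
Time dilation: Δt = γτ₀ = 1.49337 × 152.0 years = 227.0 years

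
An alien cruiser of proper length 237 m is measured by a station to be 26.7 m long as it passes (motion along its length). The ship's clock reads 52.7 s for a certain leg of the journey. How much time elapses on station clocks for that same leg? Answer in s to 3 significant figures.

Length contraction ⇒ γ = L₀/L = 237/26.7 = 8.8764
Time dilation: Δt = γτ₀ = 8.8764 × 52.7 s = 468 s

Δt ≈ 468 s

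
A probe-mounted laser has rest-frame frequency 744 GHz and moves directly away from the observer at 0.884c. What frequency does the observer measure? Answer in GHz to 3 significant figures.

Relativistic Doppler: f_obs = f_src √((1−β)/(1+β))
= 744 × √(0.11600/1.8840) = 744 × 0.24814 = 185 GHz

f_obs ≈ 185 GHz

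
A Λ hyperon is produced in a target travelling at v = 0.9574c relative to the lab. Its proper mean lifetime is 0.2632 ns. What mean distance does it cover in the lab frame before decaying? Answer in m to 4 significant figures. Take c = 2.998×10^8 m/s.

d ≈ 0.2616 m

γ = 1/√(1 − 0.9574²) = 3.46302
Dilated lifetime: Δt = γτ₀ = 3.46302 × 0.2632 ns = 0.911468 ns
d = vΔt = 0.9574c × 0.911468 ns = 2.87029×10^8 m/s × 9.11468×10^-10 s = 0.2616 m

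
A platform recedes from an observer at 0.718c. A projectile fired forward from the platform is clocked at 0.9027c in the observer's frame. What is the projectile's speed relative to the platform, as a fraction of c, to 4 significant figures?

u' ≈ 0.5249c

Inverse velocity addition: u' = (u − v)/(1 − uv/c²)
= (0.9027 − 0.718)/(1 − 0.9027×0.718) = 0.1847/0.351861 = 0.5249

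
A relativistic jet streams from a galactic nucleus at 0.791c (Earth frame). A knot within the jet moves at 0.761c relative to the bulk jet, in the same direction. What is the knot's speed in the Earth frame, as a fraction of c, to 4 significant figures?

u ≈ 0.9688c

Relativistic velocity addition: u = (u' + v)/(1 + u'v/c²)
= (0.761 + 0.791)/(1 + 0.761×0.791) = 1.552/1.60195 = 0.9688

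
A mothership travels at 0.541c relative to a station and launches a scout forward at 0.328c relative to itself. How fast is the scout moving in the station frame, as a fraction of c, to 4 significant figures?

Compose boost 2: (0.328 + 0.541)/(1 + 0.328×0.541) = 0.8690/1.17745 = 0.7380

u ≈ 0.7380c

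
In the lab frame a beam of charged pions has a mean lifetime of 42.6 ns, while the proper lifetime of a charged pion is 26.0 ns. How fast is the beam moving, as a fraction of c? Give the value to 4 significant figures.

γ = Δt/τ₀ = 42.6/26.0 = 1.63846
β = √(1 − 1/γ²) = √(1 − 1/1.63846²) = 0.7921

β ≈ 0.7921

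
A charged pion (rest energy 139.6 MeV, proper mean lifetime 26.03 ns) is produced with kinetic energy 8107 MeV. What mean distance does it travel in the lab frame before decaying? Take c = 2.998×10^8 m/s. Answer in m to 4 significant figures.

γ = 1 + K/(m₀c²) = 1 + 8107/139.6 = 59.0731
β = √(1 − 1/γ²) = 0.999857
Dilated lifetime: γτ₀ = 59.0731 × 26.03 ns = 1537.67 ns
d = βc·γτ₀ = 0.999857 × (2.998×10^8 m/s) × 1.53767×10^-6 s = 460.9 m

d ≈ 460.9 m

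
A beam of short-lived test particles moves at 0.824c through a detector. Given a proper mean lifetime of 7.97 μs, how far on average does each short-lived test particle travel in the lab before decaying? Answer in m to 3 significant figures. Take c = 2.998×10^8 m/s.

γ = 1/√(1 − 0.824²) = 1.7649
Dilated lifetime: Δt = γτ₀ = 1.7649 × 7.97 μs = 14.067 μs
d = vΔt = 0.824c × 14.067 μs = 2.4704×10^8 m/s × 1.4067×10^-5 s = 3470 m

d ≈ 3470 m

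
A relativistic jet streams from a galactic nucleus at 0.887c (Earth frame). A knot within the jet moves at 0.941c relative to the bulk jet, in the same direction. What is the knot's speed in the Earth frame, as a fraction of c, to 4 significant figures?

Relativistic velocity addition: u = (u' + v)/(1 + u'v/c²)
= (0.941 + 0.887)/(1 + 0.941×0.887) = 1.828/1.83467 = 0.9964

u ≈ 0.9964c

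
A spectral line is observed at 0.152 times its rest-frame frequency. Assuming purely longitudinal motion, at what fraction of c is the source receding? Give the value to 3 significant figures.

f_obs/f_src = √((1−β)/(1+β)) = 0.152  ⇒  (1−β)/(1+β) = 0.023104
β = |1 − D²|/(1 + D²) = |1 − 0.023104|/(1 + 0.023104) = 0.955

β ≈ 0.955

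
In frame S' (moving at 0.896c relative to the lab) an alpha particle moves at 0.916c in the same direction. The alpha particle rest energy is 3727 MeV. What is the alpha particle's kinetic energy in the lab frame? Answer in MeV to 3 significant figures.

K ≈ 34400 MeV

u_lab = (0.916 + 0.896)/(1 + 0.916×0.896) = 0.995202
γ = 1/√(1 − 0.995202²) = 10.221
K = (γ − 1)m₀c² = (10.221 − 1) × 3727 = 9.2205 × 3727 = 34400 MeV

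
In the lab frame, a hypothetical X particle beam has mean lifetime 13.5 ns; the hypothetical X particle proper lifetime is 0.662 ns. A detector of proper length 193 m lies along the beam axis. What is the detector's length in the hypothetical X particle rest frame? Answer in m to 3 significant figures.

Time dilation ⇒ γ = Δt/τ₀ = 13.5/0.662 = 20.393
Length contraction: L = L₀/γ = 193/20.393 = 9.46 m

L ≈ 9.46 m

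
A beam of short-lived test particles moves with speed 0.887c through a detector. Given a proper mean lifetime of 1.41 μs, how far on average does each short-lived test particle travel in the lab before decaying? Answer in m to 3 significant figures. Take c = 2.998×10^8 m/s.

d ≈ 812 m

γ = 1/√(1 − 0.887²) = 2.1656
Dilated lifetime: Δt = γτ₀ = 2.1656 × 1.41 μs = 3.0535 μs
d = vΔt = 0.887c × 3.0535 μs = 2.6592×10^8 m/s × 3.0535×10^-6 s = 812 m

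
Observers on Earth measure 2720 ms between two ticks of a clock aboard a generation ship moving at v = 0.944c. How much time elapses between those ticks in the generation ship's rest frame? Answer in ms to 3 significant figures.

τ₀ ≈ 897 ms

γ = 1/√(1 − 0.944²) = 3.0308
Proper time: τ₀ = Δt/γ = 2720/3.0308 = 897 ms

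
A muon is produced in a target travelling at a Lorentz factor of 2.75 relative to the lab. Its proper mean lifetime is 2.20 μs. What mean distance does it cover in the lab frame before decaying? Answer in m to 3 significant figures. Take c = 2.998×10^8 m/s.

d ≈ 1690 m

β = √(1 − 1/γ²) = √(1 − 1/2.75²) = 0.93154
Dilated lifetime: Δt = γτ₀ = 2.75 × 2.20 μs = 6.0500 μs
d = vΔt = 0.93154c × 6.0500 μs = 2.7928×10^8 m/s × 6.0500×10^-6 s = 1690 m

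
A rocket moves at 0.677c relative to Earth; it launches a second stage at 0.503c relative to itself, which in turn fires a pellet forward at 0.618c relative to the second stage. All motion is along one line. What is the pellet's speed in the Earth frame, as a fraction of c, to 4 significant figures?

u ≈ 0.9704c

Compose boost 2: (0.503 + 0.677)/(1 + 0.503×0.677) = 1.180/1.34053 = 0.880248
Compose boost 3: (0.618 + 0.880248)/(1 + 0.618×0.880248) = 1.49825/1.54399 = 0.9704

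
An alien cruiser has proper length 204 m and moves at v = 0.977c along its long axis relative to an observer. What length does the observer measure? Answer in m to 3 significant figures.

L ≈ 43.5 m

γ = 1/√(1 − 0.977²) = 4.6896
Length contraction: L = L₀/γ = 204/4.6896 = 43.5 m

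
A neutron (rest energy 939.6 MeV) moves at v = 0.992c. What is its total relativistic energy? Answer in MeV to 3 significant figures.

E ≈ 7440 MeV

γ = 1/√(1 − 0.992²) = 7.9216
E = γm₀c² = 7.9216 × 939.6 MeV = 7440 MeV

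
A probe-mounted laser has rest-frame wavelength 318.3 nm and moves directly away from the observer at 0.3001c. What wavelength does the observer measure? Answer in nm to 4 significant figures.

Relativistic Doppler: λ_obs = λ_src √((1+β)/(1−β))
= 318.3 × √(1.30010/0.699900) = 318.3 × 1.36292 = 433.8 nm

λ_obs ≈ 433.8 nm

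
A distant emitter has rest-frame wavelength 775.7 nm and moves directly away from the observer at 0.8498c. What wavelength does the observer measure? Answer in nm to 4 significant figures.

Relativistic Doppler: λ_obs = λ_src √((1+β)/(1−β))
= 775.7 × √(1.84980/0.150200) = 775.7 × 3.50936 = 2722 nm

λ_obs ≈ 2722 nm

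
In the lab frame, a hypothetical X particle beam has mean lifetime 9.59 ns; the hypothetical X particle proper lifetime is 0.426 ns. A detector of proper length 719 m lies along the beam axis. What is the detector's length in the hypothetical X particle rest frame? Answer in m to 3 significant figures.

L ≈ 31.9 m

Time dilation ⇒ γ = Δt/τ₀ = 9.59/0.426 = 22.512
Length contraction: L = L₀/γ = 719/22.512 = 31.9 m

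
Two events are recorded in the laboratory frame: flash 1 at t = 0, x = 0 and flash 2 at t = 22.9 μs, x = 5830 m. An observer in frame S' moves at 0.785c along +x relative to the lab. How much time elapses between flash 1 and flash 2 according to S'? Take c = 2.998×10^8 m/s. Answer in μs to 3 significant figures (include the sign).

Δt' ≈ 12.3 μs

γ = 1/√(1 − 0.785²) = 1.6142
Δt' = γ(Δt − vΔx/c²) = 1.6142 × (22.9 μs − 0.785×5830 m / (2.998×10^8 m/s))
= 1.6142 × (7.6347 μs) = 12.3 μs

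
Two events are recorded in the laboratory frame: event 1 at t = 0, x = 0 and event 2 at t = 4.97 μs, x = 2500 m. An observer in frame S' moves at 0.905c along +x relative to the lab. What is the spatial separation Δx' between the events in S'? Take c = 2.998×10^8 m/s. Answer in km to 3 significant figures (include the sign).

γ = 1/√(1 − 0.905²) = 2.3507
Δx' = γ(Δx − vΔt) = 2.3507 × (2500 m − 0.905×(2.998×10^8 m/s)×4.97×10^-6 s)
= 2.3507 × (1151.5 m) = 2.71 km

Δx' ≈ 2.71 km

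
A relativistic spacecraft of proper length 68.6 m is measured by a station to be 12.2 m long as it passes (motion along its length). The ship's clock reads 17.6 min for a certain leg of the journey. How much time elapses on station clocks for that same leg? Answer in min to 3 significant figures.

Length contraction ⇒ γ = L₀/L = 68.6/12.2 = 5.6230
Time dilation: Δt = γτ₀ = 5.6230 × 17.6 min = 99.0 min

Δt ≈ 99.0 min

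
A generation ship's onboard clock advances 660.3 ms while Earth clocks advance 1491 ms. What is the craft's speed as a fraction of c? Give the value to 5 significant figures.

β ≈ 0.89659

γ = Δt/τ₀ = 1491/660.3 = 2.258065
β = √(1 − 1/γ²) = √(1 − 1/2.258065²) = 0.89659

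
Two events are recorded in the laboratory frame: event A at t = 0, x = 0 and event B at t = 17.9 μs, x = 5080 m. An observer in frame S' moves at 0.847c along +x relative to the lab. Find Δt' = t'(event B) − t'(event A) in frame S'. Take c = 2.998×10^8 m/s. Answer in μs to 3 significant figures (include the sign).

γ = 1/√(1 − 0.847²) = 1.8811
Δt' = γ(Δt − vΔx/c²) = 1.8811 × (17.9 μs − 0.847×5080 m / (2.998×10^8 m/s))
= 1.8811 × (3.5479 μs) = 6.67 μs

Δt' ≈ 6.67 μs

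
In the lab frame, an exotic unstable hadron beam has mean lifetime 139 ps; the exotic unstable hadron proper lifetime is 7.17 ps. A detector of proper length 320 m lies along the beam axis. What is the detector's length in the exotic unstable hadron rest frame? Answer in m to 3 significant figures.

L ≈ 16.5 m

Time dilation ⇒ γ = Δt/τ₀ = 139/7.17 = 19.386
Length contraction: L = L₀/γ = 320/19.386 = 16.5 m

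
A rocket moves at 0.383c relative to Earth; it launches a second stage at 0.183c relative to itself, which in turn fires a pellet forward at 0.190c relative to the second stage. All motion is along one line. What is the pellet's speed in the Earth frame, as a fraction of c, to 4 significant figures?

u ≈ 0.6533c

Compose boost 2: (0.183 + 0.383)/(1 + 0.183×0.383) = 0.5660/1.07009 = 0.528928
Compose boost 3: (0.190 + 0.528928)/(1 + 0.190×0.528928) = 0.718928/1.10050 = 0.6533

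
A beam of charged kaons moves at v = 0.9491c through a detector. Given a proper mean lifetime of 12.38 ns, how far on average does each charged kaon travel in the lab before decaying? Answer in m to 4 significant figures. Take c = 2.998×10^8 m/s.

γ = 1/√(1 − 0.9491²) = 3.17486
Dilated lifetime: Δt = γτ₀ = 3.17486 × 12.38 ns = 39.3047 ns
d = vΔt = 0.9491c × 39.3047 ns = 2.84540×10^8 m/s × 3.93047×10^-8 s = 11.18 m

d ≈ 11.18 m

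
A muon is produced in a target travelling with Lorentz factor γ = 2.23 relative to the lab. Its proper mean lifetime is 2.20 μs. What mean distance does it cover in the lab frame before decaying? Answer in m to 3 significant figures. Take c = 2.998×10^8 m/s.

d ≈ 1310 m

β = √(1 − 1/γ²) = √(1 − 1/2.23²) = 0.89382
Dilated lifetime: Δt = γτ₀ = 2.23 × 2.20 μs = 4.9060 μs
d = vΔt = 0.89382c × 4.9060 μs = 2.6797×10^8 m/s × 4.9060×10^-6 s = 1310 m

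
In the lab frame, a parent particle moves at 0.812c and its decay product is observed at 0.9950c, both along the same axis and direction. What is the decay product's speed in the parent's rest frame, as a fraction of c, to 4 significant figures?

u' ≈ 0.9528c

Inverse velocity addition: u' = (u − v)/(1 − uv/c²)
= (0.9950 − 0.812)/(1 − 0.9950×0.812) = 0.1830/0.192060 = 0.9528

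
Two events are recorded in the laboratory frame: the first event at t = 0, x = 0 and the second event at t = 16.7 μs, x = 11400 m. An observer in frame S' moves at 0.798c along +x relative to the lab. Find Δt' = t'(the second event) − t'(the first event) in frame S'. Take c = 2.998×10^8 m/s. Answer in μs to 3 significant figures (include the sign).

γ = 1/√(1 − 0.798²) = 1.6593
Δt' = γ(Δt − vΔx/c²) = 1.6593 × (16.7 μs − 0.798×11400 m / (2.998×10^8 m/s))
= 1.6593 × (-13.644 μs) = -22.6 μs

Δt' ≈ -22.6 μs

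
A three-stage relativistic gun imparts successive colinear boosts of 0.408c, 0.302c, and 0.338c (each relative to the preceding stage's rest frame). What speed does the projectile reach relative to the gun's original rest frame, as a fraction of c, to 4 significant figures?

Compose boost 2: (0.302 + 0.408)/(1 + 0.302×0.408) = 0.7100/1.12322 = 0.632114
Compose boost 3: (0.338 + 0.632114)/(1 + 0.338×0.632114) = 0.970114/1.21365 = 0.7993

u ≈ 0.7993c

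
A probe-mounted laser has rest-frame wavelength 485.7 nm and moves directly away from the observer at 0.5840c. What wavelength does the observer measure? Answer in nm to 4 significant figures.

λ_obs ≈ 947.8 nm

Relativistic Doppler: λ_obs = λ_src √((1+β)/(1−β))
= 485.7 × √(1.58400/0.416000) = 485.7 × 1.95133 = 947.8 nm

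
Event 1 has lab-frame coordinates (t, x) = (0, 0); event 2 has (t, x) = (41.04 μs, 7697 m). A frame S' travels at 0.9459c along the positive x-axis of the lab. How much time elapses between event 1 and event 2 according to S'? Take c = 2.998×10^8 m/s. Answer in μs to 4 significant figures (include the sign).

γ = 1/√(1 − 0.9459²) = 3.08206
Δt' = γ(Δt − vΔx/c²) = 3.08206 × (41.04 μs − 0.9459×7697 m / (2.998×10^8 m/s))
= 3.08206 × (16.7552 μs) = 51.64 μs

Δt' ≈ 51.64 μs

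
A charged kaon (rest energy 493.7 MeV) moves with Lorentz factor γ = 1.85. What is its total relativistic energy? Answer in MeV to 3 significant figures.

E ≈ 913 MeV

γ = 1.85 (given)
E = γm₀c² = 1.85 × 493.7 MeV = 913 MeV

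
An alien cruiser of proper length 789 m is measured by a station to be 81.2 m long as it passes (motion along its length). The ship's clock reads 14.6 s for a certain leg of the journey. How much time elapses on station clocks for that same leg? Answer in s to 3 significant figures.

Δt ≈ 142 s

Length contraction ⇒ γ = L₀/L = 789/81.2 = 9.7167
Time dilation: Δt = γτ₀ = 9.7167 × 14.6 s = 142 s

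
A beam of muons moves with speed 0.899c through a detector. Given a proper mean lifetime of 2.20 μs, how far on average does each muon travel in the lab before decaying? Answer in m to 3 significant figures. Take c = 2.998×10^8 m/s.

d ≈ 1350 m

γ = 1/√(1 − 0.899²) = 2.2834
Dilated lifetime: Δt = γτ₀ = 2.2834 × 2.20 μs = 5.0234 μs
d = vΔt = 0.899c × 5.0234 μs = 2.6952×10^8 m/s × 5.0234×10^-6 s = 1350 m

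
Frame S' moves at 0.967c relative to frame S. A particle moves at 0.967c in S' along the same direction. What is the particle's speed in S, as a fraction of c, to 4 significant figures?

u ≈ 0.9994c

Relativistic velocity addition: u = (u' + v)/(1 + u'v/c²)
= (0.967 + 0.967)/(1 + 0.967×0.967) = 1.934/1.93509 = 0.9994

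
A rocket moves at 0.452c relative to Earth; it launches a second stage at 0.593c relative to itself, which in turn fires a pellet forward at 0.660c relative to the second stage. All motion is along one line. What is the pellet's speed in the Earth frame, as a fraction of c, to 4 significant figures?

Compose boost 2: (0.593 + 0.452)/(1 + 0.593×0.452) = 1.045/1.26804 = 0.824109
Compose boost 3: (0.660 + 0.824109)/(1 + 0.660×0.824109) = 1.48411/1.54391 = 0.9613

u ≈ 0.9613c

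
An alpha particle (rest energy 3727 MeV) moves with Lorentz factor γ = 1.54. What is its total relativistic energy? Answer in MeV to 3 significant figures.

E ≈ 5740 MeV

γ = 1.54 (given)
E = γm₀c² = 1.54 × 3727 MeV = 5740 MeV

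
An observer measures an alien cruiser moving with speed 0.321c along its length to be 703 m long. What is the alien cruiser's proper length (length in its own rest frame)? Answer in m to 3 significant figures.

γ = 1/√(1 − 0.321²) = 1.0559
L₀ = γL = 1.0559 × 703 = 742 m

L₀ ≈ 742 m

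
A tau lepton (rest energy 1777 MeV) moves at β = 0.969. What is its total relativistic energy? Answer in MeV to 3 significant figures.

E ≈ 7190 MeV

γ = 1/√(1 − 0.969²) = 4.0476
E = γm₀c² = 4.0476 × 1777 MeV = 7190 MeV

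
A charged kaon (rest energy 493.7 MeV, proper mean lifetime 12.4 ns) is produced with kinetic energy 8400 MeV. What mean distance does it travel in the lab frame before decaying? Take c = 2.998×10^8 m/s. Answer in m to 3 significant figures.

d ≈ 66.9 m

γ = 1 + K/(m₀c²) = 1 + 8400/493.7 = 18.014
β = √(1 − 1/γ²) = 0.99846
Dilated lifetime: γτ₀ = 18.014 × 12.4 ns = 223.38 ns
d = βc·γτ₀ = 0.99846 × (2.998×10^8 m/s) × 2.2338×10^-7 s = 66.9 m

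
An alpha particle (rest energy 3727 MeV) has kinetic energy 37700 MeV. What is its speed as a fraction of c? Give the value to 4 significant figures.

β ≈ 0.9959

γ = 1 + K/(m₀c²) = 1 + 37700/3727 = 11.1154
β = √(1 − 1/γ²) = 0.9959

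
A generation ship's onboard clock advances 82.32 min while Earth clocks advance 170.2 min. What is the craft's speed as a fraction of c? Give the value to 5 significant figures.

γ = Δt/τ₀ = 170.2/82.32 = 2.067541
β = √(1 − 1/γ²) = √(1 − 1/2.067541²) = 0.87525

β ≈ 0.87525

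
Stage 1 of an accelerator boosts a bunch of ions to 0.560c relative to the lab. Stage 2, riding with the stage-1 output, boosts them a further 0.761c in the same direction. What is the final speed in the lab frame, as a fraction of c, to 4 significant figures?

Compose boost 2: (0.761 + 0.560)/(1 + 0.761×0.560) = 1.321/1.42616 = 0.9263

u ≈ 0.9263c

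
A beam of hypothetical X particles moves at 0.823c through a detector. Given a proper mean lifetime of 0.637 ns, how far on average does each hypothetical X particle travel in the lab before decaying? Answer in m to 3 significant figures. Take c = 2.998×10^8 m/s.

d ≈ 0.277 m

γ = 1/√(1 − 0.823²) = 1.7604
Dilated lifetime: Δt = γτ₀ = 1.7604 × 0.637 ns = 1.1214 ns
d = vΔt = 0.823c × 1.1214 ns = 2.4674×10^8 m/s × 1.1214×10^-9 s = 0.277 m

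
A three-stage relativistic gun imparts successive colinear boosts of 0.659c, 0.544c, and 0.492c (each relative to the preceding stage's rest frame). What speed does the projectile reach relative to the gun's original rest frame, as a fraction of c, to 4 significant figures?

u ≈ 0.9595c

Compose boost 2: (0.544 + 0.659)/(1 + 0.544×0.659) = 1.203/1.35850 = 0.885538
Compose boost 3: (0.492 + 0.885538)/(1 + 0.492×0.885538) = 1.37754/1.43568 = 0.9595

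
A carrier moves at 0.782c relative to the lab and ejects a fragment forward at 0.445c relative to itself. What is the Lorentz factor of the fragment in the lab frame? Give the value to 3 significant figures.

γ ≈ 2.42

u_lab = (0.445 + 0.782)/(1 + 0.445×0.782) = 1.227/1.34799 = 0.910244
γ = 1/√(1 − 0.910244²) = 2.42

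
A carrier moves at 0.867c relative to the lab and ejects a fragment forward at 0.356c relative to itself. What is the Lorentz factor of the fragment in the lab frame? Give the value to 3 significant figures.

γ ≈ 2.81

u_lab = (0.356 + 0.867)/(1 + 0.356×0.867) = 1.223/1.30865 = 0.934549
γ = 1/√(1 − 0.934549²) = 2.81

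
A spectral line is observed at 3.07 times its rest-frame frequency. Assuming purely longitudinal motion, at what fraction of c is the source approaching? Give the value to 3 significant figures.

β ≈ 0.808

f_obs/f_src = √((1+β)/(1−β)) = 3.07  ⇒  (1+β)/(1−β) = 9.4249
β = |1 − D²|/(1 + D²) = |1 − 9.4249|/(1 + 9.4249) = 0.808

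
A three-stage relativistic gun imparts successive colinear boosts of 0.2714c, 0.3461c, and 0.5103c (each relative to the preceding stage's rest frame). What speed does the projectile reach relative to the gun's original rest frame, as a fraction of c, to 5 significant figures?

u ≈ 0.83442c

Compose boost 2: (0.3461 + 0.2714)/(1 + 0.3461×0.2714) = 0.61750/1.093932 = 0.5644777
Compose boost 3: (0.5103 + 0.5644777)/(1 + 0.5103×0.5644777) = 1.074778/1.288053 = 0.83442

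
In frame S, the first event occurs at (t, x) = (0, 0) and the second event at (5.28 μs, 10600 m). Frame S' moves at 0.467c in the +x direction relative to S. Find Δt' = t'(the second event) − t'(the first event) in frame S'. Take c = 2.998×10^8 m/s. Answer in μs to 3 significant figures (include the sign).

γ = 1/√(1 − 0.467²) = 1.1309
Δt' = γ(Δt − vΔx/c²) = 1.1309 × (5.28 μs − 0.467×10600 m / (2.998×10^8 m/s))
= 1.1309 × (-11.232 μs) = -12.7 μs

Δt' ≈ -12.7 μs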